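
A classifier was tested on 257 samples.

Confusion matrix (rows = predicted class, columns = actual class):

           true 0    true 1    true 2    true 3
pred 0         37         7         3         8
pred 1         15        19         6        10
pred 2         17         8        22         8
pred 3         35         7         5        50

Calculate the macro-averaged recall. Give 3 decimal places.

Per-class recall (TP/(TP+FN)):
  0: TP=37, FN=15+17+35=67 → 37/104 = 0.3558
  1: TP=19, FN=7+8+7=22 → 19/41 = 0.4634
  2: TP=22, FN=3+6+5=14 → 22/36 = 0.6111
  3: TP=50, FN=8+10+8=26 → 50/76 = 0.6579
Macro-recall = mean = (0.3558 + 0.4634 + 0.6111 + 0.6579) / 4 = 0.522

0.522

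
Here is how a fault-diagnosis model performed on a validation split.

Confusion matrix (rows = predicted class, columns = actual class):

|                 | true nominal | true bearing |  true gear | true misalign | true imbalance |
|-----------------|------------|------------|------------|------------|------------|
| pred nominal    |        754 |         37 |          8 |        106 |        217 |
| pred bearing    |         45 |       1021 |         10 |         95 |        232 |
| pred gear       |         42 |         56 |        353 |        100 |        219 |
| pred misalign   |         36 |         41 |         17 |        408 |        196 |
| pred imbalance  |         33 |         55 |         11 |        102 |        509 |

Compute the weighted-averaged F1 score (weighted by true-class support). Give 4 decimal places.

0.6318

Per-class F1 score (2·TP/(2·TP+FP+FN)):
  nominal: TP=754, FP=37+8+106+217=368, FN=45+42+36+33=156 → 1508/2032 = 0.74213
  bearing: TP=1021, FP=45+10+95+232=382, FN=37+56+41+55=189 → 2042/2613 = 0.78148
  gear: TP=353, FP=42+56+100+219=417, FN=8+10+17+11=46 → 706/1169 = 0.60393
  misalign: TP=408, FP=36+41+17+196=290, FN=106+95+100+102=403 → 816/1509 = 0.54076
  imbalance: TP=509, FP=33+55+11+102=201, FN=217+232+219+196=864 → 1018/2083 = 0.48872
Weighted-F1 score = Σ (supportᵢ/N)·F1 scoreᵢ with N=4703: (910/4703)·0.74213 + (1210/4703)·0.78148 + (399/4703)·0.60393 + (811/4703)·0.54076 + (1373/4703)·0.48872 = 0.6318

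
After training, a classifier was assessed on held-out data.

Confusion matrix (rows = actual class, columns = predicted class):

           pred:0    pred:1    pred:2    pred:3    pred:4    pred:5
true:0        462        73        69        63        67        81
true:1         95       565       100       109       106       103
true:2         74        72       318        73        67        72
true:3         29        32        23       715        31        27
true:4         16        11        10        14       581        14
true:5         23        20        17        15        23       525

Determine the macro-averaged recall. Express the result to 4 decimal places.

Per-class recall (TP/(TP+FN)):
  0: TP=462, FN=73+69+63+67+81=353 → 462/815 = 0.56687
  1: TP=565, FN=95+100+109+106+103=513 → 565/1078 = 0.52412
  2: TP=318, FN=74+72+73+67+72=358 → 318/676 = 0.47041
  3: TP=715, FN=29+32+23+31+27=142 → 715/857 = 0.83431
  4: TP=581, FN=16+11+10+14+14=65 → 581/646 = 0.89938
  5: TP=525, FN=23+20+17+15+23=98 → 525/623 = 0.84270
Macro-recall = mean = (0.56687 + 0.52412 + 0.47041 + 0.83431 + 0.89938 + 0.84270) / 6 = 0.6896

0.6896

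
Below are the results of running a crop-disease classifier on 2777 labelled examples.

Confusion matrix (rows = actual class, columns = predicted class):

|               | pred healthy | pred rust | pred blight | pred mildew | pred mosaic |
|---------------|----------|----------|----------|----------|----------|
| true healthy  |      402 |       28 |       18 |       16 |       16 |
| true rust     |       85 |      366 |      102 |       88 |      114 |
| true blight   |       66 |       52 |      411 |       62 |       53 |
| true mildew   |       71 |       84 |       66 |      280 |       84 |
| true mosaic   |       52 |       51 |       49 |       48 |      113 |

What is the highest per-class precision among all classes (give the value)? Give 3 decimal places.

0.636

Per-class precision (TP/(TP+FP)):
  healthy: TP=402, FP=85+66+71+52=274 → 402/676 = 0.5947
  rust: TP=366, FP=28+52+84+51=215 → 366/581 = 0.6299
  blight: TP=411, FP=18+102+66+49=235 → 411/646 = 0.6362
  mildew: TP=280, FP=16+88+62+48=214 → 280/494 = 0.5668
  mosaic: TP=113, FP=16+114+53+84=267 → 113/380 = 0.2974
Highest is class 'blight' with precision = 0.636.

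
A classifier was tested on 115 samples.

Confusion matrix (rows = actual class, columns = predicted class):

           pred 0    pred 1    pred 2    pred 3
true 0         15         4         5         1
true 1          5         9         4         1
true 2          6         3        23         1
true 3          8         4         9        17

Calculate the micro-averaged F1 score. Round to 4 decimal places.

0.5565

Micro-averaging pools counts across classes: ΣTP=64, ΣFP=51, ΣFN=51.
Micro-F1 score = 2·TP/(2·TP+FP+FN) on pooled counts = 0.5565 (equals overall accuracy in single-label multiclass).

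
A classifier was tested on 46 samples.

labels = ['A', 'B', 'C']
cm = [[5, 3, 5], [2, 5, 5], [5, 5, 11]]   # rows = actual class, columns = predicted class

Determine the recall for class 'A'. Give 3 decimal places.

0.385

Treat 'A' as positive and all other classes as negative.
recall = TP/(TP+FN).
A: TP=5, FN=3+5=8 → 5/13 = 0.3846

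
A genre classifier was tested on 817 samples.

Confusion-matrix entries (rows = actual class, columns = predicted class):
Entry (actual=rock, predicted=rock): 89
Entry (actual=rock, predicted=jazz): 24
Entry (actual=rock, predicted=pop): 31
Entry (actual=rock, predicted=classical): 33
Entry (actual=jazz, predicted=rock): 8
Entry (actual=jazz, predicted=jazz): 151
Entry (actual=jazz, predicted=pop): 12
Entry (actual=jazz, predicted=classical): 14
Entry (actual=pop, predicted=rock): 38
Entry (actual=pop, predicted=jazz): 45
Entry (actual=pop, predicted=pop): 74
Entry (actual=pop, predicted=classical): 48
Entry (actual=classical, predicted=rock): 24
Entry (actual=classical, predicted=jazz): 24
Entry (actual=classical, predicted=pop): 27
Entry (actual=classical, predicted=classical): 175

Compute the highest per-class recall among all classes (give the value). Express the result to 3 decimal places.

0.816

Per-class recall (TP/(TP+FN)):
  rock: TP=89, FN=24+31+33=88 → 89/177 = 0.5028
  jazz: TP=151, FN=8+12+14=34 → 151/185 = 0.8162
  pop: TP=74, FN=38+45+48=131 → 74/205 = 0.3610
  classical: TP=175, FN=24+24+27=75 → 175/250 = 0.7000
Highest is class 'jazz' with recall = 0.816.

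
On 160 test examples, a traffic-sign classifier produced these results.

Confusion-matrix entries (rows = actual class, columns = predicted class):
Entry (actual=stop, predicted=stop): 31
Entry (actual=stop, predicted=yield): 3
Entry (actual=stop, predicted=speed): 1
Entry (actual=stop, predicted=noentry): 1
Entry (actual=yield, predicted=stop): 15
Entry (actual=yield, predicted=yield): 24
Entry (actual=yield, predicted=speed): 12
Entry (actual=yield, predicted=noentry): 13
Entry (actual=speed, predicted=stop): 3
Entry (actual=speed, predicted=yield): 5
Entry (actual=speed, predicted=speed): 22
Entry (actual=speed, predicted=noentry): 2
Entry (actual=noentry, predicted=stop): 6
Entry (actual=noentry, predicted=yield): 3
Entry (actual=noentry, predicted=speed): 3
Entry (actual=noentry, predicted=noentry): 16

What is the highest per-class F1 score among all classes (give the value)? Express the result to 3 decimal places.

0.681

Per-class F1 score (2·TP/(2·TP+FP+FN)):
  stop: TP=31, FP=15+3+6=24, FN=3+1+1=5 → 62/91 = 0.6813
  yield: TP=24, FP=3+5+3=11, FN=15+12+13=40 → 48/99 = 0.4848
  speed: TP=22, FP=1+12+3=16, FN=3+5+2=10 → 44/70 = 0.6286
  noentry: TP=16, FP=1+13+2=16, FN=6+3+3=12 → 32/60 = 0.5333
Highest is class 'stop' with F1 score = 0.681.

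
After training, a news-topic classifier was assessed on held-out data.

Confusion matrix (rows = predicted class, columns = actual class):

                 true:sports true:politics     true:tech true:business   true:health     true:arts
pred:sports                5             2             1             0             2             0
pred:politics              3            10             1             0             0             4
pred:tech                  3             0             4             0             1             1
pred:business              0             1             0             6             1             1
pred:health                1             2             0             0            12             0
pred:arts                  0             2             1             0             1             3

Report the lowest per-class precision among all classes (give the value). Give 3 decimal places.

0.429

Per-class precision (TP/(TP+FP)):
  sports: TP=5, FP=2+1+0+2+0=5 → 5/10 = 0.5000
  politics: TP=10, FP=3+1+0+0+4=8 → 10/18 = 0.5556
  tech: TP=4, FP=3+0+0+1+1=5 → 4/9 = 0.4444
  business: TP=6, FP=0+1+0+1+1=3 → 6/9 = 0.6667
  health: TP=12, FP=1+2+0+0+0=3 → 12/15 = 0.8000
  arts: TP=3, FP=0+2+1+0+1=4 → 3/7 = 0.4286
Lowest is class 'arts' with precision = 0.429.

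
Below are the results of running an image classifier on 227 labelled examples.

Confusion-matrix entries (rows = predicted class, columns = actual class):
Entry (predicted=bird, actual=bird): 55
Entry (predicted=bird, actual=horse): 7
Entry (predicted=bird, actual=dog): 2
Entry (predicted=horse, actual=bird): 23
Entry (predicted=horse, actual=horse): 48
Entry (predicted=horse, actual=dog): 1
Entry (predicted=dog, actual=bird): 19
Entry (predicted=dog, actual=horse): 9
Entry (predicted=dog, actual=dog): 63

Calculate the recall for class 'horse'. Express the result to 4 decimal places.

Take TP from the diagonal, FP from the rest of the 'horse' prediction marginal, FN from the rest of the 'horse' actual marginal.
recall = TP/(TP+FN).
horse: TP=48, FN=7+9=16 → 48/64 = 0.75000

0.7500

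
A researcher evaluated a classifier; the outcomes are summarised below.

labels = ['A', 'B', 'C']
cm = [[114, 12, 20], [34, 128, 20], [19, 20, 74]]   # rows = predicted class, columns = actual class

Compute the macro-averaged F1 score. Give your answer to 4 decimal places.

0.7097

Per-class F1 score (2·TP/(2·TP+FP+FN)):
  A: TP=114, FP=12+20=32, FN=34+19=53 → 228/313 = 0.72843
  B: TP=128, FP=34+20=54, FN=12+20=32 → 256/342 = 0.74854
  C: TP=74, FP=19+20=39, FN=20+20=40 → 148/227 = 0.65198
Macro-F1 score = mean = (0.72843 + 0.74854 + 0.65198) / 3 = 0.7097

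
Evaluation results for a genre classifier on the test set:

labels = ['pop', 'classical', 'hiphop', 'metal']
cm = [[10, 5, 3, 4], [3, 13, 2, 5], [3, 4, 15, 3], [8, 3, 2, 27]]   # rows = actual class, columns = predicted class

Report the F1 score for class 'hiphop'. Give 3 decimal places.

Treat 'hiphop' as positive and all other classes as negative.
F1 score = 2·TP/(2·TP+FP+FN).
hiphop: TP=15, FP=3+2+2=7, FN=3+4+3=10 → 30/47 = 0.6383

0.638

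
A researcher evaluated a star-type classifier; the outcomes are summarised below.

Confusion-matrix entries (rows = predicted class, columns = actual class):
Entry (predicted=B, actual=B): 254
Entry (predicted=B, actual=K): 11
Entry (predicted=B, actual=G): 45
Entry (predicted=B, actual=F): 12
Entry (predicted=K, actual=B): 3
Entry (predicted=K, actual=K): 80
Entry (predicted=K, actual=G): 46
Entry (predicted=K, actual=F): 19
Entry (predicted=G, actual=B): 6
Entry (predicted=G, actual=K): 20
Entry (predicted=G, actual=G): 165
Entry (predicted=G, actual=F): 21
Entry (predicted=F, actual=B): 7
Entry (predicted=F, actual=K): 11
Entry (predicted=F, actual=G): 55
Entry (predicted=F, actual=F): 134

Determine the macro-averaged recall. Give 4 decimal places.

Per-class recall (TP/(TP+FN)):
  B: TP=254, FN=3+6+7=16 → 254/270 = 0.94074
  K: TP=80, FN=11+20+11=42 → 80/122 = 0.65574
  G: TP=165, FN=45+46+55=146 → 165/311 = 0.53055
  F: TP=134, FN=12+19+21=52 → 134/186 = 0.72043
Macro-recall = mean = (0.94074 + 0.65574 + 0.53055 + 0.72043) / 4 = 0.7119

0.7119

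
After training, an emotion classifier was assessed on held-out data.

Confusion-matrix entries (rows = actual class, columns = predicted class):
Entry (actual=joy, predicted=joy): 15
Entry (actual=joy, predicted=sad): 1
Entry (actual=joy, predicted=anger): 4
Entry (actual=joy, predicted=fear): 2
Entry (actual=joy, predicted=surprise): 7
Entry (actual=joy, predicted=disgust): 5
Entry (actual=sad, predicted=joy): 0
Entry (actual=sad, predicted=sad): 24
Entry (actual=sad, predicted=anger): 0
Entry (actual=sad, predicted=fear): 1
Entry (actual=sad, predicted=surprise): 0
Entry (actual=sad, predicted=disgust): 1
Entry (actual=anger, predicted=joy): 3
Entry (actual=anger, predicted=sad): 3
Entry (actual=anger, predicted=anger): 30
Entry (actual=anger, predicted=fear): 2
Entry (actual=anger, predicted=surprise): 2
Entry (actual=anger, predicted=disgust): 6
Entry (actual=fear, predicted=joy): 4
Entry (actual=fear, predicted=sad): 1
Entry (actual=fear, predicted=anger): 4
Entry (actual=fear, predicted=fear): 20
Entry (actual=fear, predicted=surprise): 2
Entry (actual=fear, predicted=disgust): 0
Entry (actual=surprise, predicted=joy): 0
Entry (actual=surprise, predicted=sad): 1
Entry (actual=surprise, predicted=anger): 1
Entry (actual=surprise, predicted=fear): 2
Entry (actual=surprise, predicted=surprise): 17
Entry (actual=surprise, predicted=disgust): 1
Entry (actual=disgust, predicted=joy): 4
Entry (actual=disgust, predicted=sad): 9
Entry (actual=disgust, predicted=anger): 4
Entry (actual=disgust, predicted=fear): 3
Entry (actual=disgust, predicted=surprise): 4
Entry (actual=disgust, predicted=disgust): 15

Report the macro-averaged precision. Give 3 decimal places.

Per-class precision (TP/(TP+FP)):
  joy: TP=15, FP=0+3+4+0+4=11 → 15/26 = 0.5769
  sad: TP=24, FP=1+3+1+1+9=15 → 24/39 = 0.6154
  anger: TP=30, FP=4+0+4+1+4=13 → 30/43 = 0.6977
  fear: TP=20, FP=2+1+2+2+3=10 → 20/30 = 0.6667
  surprise: TP=17, FP=7+0+2+2+4=15 → 17/32 = 0.5313
  disgust: TP=15, FP=5+1+6+0+1=13 → 15/28 = 0.5357
Macro-precision = mean = (0.5769 + 0.6154 + 0.6977 + 0.6667 + 0.5313 + 0.5357) / 6 = 0.604

0.604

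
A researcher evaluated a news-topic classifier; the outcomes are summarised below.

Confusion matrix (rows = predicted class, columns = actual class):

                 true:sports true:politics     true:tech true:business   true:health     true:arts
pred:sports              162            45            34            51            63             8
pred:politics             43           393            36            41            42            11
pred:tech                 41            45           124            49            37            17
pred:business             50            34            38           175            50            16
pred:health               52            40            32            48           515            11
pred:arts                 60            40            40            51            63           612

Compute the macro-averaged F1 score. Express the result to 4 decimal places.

0.5740

Per-class F1 score (2·TP/(2·TP+FP+FN)):
  sports: TP=162, FP=45+34+51+63+8=201, FN=43+41+50+52+60=246 → 324/771 = 0.42023
  politics: TP=393, FP=43+36+41+42+11=173, FN=45+45+34+40+40=204 → 786/1163 = 0.67584
  tech: TP=124, FP=41+45+49+37+17=189, FN=34+36+38+32+40=180 → 248/617 = 0.40194
  business: TP=175, FP=50+34+38+50+16=188, FN=51+41+49+48+51=240 → 350/778 = 0.44987
  health: TP=515, FP=52+40+32+48+11=183, FN=63+42+37+50+63=255 → 1030/1468 = 0.70163
  arts: TP=612, FP=60+40+40+51+63=254, FN=8+11+17+16+11=63 → 1224/1541 = 0.79429
Macro-F1 score = mean = (0.42023 + 0.67584 + 0.40194 + 0.44987 + 0.70163 + 0.79429) / 6 = 0.5740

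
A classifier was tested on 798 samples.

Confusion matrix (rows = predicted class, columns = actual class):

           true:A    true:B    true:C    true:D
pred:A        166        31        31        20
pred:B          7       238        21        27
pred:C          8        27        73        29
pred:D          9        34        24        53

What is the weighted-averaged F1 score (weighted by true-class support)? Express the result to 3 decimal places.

0.661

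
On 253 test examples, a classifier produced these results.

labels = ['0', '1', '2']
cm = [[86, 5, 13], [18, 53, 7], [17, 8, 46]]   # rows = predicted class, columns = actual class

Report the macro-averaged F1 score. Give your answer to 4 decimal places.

0.7240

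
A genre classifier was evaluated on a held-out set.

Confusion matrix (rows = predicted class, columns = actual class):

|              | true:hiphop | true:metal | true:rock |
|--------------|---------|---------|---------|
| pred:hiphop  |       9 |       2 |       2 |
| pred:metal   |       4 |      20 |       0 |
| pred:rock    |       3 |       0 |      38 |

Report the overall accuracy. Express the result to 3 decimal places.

0.859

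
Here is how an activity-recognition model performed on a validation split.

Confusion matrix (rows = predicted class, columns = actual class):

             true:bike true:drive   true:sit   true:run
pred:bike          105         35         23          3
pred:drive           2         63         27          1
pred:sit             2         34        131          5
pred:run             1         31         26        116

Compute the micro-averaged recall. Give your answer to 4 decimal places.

Micro-averaging pools counts across classes: ΣTP=415, ΣFP=190, ΣFN=190.
Micro-recall = TP/(TP+FN) on pooled counts = 0.6860 (equals overall accuracy in single-label multiclass).

0.6860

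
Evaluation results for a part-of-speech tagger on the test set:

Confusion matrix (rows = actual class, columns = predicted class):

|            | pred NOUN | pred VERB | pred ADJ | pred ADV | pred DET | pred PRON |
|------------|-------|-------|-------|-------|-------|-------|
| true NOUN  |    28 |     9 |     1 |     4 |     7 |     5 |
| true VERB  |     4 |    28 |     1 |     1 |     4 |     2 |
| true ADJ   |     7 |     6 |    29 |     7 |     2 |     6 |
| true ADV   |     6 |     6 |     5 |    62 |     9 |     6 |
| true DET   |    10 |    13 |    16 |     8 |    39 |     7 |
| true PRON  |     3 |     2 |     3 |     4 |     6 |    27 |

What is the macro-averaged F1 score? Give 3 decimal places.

0.547

Per-class F1 score (2·TP/(2·TP+FP+FN)):
  NOUN: TP=28, FP=4+7+6+10+3=30, FN=9+1+4+7+5=26 → 56/112 = 0.5000
  VERB: TP=28, FP=9+6+6+13+2=36, FN=4+1+1+4+2=12 → 56/104 = 0.5385
  ADJ: TP=29, FP=1+1+5+16+3=26, FN=7+6+7+2+6=28 → 58/112 = 0.5179
  ADV: TP=62, FP=4+1+7+8+4=24, FN=6+6+5+9+6=32 → 124/180 = 0.6889
  DET: TP=39, FP=7+4+2+9+6=28, FN=10+13+16+8+7=54 → 78/160 = 0.4875
  PRON: TP=27, FP=5+2+6+6+7=26, FN=3+2+3+4+6=18 → 54/98 = 0.5510
Macro-F1 score = mean = (0.5000 + 0.5385 + 0.5179 + 0.6889 + 0.4875 + 0.5510) / 6 = 0.547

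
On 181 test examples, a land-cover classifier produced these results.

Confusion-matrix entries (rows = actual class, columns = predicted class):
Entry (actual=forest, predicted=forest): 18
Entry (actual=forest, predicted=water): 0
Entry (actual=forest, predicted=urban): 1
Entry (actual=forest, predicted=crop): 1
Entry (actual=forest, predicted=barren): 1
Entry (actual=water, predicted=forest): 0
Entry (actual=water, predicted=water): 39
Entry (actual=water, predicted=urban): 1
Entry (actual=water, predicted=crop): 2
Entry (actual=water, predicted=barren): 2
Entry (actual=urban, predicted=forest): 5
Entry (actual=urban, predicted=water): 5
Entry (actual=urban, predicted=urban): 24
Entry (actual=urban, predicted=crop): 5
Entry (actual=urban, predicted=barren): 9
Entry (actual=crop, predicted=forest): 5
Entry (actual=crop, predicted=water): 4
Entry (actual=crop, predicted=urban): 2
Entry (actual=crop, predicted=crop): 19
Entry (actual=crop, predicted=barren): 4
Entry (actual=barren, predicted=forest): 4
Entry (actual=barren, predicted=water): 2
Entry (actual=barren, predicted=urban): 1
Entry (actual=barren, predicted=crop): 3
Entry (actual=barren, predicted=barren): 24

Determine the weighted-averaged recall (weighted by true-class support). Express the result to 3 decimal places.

Per-class recall (TP/(TP+FN)):
  forest: TP=18, FN=0+1+1+1=3 → 18/21 = 0.8571
  water: TP=39, FN=0+1+2+2=5 → 39/44 = 0.8864
  urban: TP=24, FN=5+5+5+9=24 → 24/48 = 0.5000
  crop: TP=19, FN=5+4+2+4=15 → 19/34 = 0.5588
  barren: TP=24, FN=4+2+1+3=10 → 24/34 = 0.7059
Weighted-recall = Σ (supportᵢ/N)·recallᵢ with N=181: (21/181)·0.8571 + (44/181)·0.8864 + (48/181)·0.5000 + (34/181)·0.5588 + (34/181)·0.7059 = 0.685

0.685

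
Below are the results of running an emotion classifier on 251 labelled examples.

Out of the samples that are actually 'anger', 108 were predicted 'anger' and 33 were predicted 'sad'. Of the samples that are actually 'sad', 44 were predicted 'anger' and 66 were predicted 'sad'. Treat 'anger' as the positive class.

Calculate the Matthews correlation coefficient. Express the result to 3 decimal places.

0.372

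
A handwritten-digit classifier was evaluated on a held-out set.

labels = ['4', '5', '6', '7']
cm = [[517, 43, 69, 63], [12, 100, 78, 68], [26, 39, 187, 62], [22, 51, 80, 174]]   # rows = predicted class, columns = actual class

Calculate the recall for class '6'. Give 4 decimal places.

0.4517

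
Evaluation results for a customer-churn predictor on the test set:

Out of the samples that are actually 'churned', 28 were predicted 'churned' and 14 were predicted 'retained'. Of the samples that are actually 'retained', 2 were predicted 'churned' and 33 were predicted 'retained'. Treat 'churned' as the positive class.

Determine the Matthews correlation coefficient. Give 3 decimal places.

MCC = (TP·TN − FP·FN) / √((TP+FP)(TP+FN)(TN+FP)(TN+FN))
Numerator = 28·33 − 2·14 = 896
Denominator = √(30·42·35·47) = √2072700 = 1439.6875
MCC = 896 / 1439.6875 = 0.622

0.622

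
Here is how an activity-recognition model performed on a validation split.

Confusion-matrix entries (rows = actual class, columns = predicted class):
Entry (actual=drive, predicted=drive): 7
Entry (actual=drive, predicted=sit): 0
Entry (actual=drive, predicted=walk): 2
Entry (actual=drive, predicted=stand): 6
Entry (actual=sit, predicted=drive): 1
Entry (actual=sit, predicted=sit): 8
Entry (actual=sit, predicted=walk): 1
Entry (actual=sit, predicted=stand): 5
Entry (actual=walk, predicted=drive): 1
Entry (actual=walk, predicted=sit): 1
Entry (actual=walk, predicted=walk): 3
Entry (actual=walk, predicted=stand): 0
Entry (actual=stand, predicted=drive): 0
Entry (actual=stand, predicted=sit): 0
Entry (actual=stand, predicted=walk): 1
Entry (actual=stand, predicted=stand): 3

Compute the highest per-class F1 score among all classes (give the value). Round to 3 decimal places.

0.667

Per-class F1 score (2·TP/(2·TP+FP+FN)):
  drive: TP=7, FP=1+1+0=2, FN=0+2+6=8 → 14/24 = 0.5833
  sit: TP=8, FP=0+1+0=1, FN=1+1+5=7 → 16/24 = 0.6667
  walk: TP=3, FP=2+1+1=4, FN=1+1+0=2 → 6/12 = 0.5000
  stand: TP=3, FP=6+5+0=11, FN=0+0+1=1 → 6/18 = 0.3333
Highest is class 'sit' with F1 score = 0.667.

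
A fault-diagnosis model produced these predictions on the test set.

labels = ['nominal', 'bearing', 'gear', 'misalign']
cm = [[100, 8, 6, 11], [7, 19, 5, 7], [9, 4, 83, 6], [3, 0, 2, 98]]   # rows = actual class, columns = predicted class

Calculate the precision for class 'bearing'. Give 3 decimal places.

0.613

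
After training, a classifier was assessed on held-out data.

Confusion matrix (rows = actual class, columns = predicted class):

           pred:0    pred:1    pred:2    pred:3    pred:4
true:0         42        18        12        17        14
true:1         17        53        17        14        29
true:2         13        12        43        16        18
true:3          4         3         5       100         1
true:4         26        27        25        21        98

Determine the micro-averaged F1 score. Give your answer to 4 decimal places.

Micro-averaging pools counts across classes: ΣTP=336, ΣFP=309, ΣFN=309.
Micro-F1 score = 2·TP/(2·TP+FP+FN) on pooled counts = 0.5209 (equals overall accuracy in single-label multiclass).

0.5209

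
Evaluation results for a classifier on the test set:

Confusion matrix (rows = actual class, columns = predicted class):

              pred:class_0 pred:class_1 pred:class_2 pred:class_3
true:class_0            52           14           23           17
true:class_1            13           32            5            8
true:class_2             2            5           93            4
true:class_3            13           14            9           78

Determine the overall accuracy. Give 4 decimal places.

0.6675

Accuracy = trace / total = (52+32+93+78=255) / 382 = 255/382 = 0.6675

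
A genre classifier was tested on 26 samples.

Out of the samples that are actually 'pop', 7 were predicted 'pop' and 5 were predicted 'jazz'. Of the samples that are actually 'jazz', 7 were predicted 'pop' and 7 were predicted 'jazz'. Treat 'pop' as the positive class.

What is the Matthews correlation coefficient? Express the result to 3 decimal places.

0.083

MCC = (TP·TN − FP·FN) / √((TP+FP)(TP+FN)(TN+FP)(TN+FN))
Numerator = 7·7 − 7·5 = 14
Denominator = √(14·12·14·12) = √28224 = 168.0000
MCC = 14 / 168.0000 = 0.083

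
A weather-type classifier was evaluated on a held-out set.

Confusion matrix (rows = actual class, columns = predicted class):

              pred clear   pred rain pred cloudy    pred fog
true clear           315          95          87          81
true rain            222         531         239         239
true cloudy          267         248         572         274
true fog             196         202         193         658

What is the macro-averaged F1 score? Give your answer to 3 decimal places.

Per-class F1 score (2·TP/(2·TP+FP+FN)):
  clear: TP=315, FP=222+267+196=685, FN=95+87+81=263 → 630/1578 = 0.3992
  rain: TP=531, FP=95+248+202=545, FN=222+239+239=700 → 1062/2307 = 0.4603
  cloudy: TP=572, FP=87+239+193=519, FN=267+248+274=789 → 1144/2452 = 0.4666
  fog: TP=658, FP=81+239+274=594, FN=196+202+193=591 → 1316/2501 = 0.5262
Macro-F1 score = mean = (0.3992 + 0.4603 + 0.4666 + 0.5262) / 4 = 0.463

0.463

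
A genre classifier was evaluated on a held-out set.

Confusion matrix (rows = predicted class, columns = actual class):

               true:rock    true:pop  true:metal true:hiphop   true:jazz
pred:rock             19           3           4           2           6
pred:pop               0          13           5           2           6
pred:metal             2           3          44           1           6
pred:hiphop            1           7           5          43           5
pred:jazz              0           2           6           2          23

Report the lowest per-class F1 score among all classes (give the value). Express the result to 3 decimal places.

Per-class F1 score (2·TP/(2·TP+FP+FN)):
  rock: TP=19, FP=3+4+2+6=15, FN=0+2+1+0=3 → 38/56 = 0.6786
  pop: TP=13, FP=0+5+2+6=13, FN=3+3+7+2=15 → 26/54 = 0.4815
  metal: TP=44, FP=2+3+1+6=12, FN=4+5+5+6=20 → 88/120 = 0.7333
  hiphop: TP=43, FP=1+7+5+5=18, FN=2+2+1+2=7 → 86/111 = 0.7748
  jazz: TP=23, FP=0+2+6+2=10, FN=6+6+6+5=23 → 46/79 = 0.5823
Lowest is class 'pop' with F1 score = 0.481.

0.481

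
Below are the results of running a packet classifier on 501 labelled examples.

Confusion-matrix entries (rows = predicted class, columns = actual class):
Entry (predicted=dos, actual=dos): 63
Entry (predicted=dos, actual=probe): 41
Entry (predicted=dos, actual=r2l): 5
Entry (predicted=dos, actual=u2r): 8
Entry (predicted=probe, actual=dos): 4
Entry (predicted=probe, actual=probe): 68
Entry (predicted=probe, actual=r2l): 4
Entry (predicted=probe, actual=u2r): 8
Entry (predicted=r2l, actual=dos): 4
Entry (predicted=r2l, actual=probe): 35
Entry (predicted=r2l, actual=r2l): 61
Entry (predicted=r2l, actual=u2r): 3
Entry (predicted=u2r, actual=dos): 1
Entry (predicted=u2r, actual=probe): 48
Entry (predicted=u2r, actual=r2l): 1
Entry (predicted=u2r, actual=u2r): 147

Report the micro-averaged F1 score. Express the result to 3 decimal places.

Micro-averaging pools counts across classes: ΣTP=339, ΣFP=162, ΣFN=162.
Micro-F1 score = 2·TP/(2·TP+FP+FN) on pooled counts = 0.677 (equals overall accuracy in single-label multiclass).

0.677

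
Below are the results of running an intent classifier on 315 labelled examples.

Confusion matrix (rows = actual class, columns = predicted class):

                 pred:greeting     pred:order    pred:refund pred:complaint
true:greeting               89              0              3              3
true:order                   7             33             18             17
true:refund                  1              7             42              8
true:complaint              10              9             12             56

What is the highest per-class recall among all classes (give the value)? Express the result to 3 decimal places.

Per-class recall (TP/(TP+FN)):
  greeting: TP=89, FN=0+3+3=6 → 89/95 = 0.9368
  order: TP=33, FN=7+18+17=42 → 33/75 = 0.4400
  refund: TP=42, FN=1+7+8=16 → 42/58 = 0.7241
  complaint: TP=56, FN=10+9+12=31 → 56/87 = 0.6437
Highest is class 'greeting' with recall = 0.937.

0.937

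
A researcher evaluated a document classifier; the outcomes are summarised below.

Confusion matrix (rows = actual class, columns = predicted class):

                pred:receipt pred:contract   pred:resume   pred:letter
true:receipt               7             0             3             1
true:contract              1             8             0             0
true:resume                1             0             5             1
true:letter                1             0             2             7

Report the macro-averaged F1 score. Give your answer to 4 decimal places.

Per-class F1 score (2·TP/(2·TP+FP+FN)):
  receipt: TP=7, FP=1+1+1=3, FN=0+3+1=4 → 14/21 = 0.66667
  contract: TP=8, FP=0+0+0=0, FN=1+0+0=1 → 16/17 = 0.94118
  resume: TP=5, FP=3+0+2=5, FN=1+0+1=2 → 10/17 = 0.58824
  letter: TP=7, FP=1+0+1=2, FN=1+0+2=3 → 14/19 = 0.73684
Macro-F1 score = mean = (0.66667 + 0.94118 + 0.58824 + 0.73684) / 4 = 0.7332

0.7332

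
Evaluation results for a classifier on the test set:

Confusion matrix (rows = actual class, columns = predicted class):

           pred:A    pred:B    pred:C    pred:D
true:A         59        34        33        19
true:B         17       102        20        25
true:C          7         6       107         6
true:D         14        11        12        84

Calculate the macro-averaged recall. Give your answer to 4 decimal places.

0.6431

Per-class recall (TP/(TP+FN)):
  A: TP=59, FN=34+33+19=86 → 59/145 = 0.40690
  B: TP=102, FN=17+20+25=62 → 102/164 = 0.62195
  C: TP=107, FN=7+6+6=19 → 107/126 = 0.84921
  D: TP=84, FN=14+11+12=37 → 84/121 = 0.69421
Macro-recall = mean = (0.40690 + 0.62195 + 0.84921 + 0.69421) / 4 = 0.6431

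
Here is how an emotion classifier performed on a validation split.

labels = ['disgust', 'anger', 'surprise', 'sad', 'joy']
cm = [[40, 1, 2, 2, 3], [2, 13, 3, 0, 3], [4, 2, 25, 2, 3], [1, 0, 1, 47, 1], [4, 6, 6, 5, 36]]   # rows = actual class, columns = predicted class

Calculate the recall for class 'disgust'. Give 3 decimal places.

0.833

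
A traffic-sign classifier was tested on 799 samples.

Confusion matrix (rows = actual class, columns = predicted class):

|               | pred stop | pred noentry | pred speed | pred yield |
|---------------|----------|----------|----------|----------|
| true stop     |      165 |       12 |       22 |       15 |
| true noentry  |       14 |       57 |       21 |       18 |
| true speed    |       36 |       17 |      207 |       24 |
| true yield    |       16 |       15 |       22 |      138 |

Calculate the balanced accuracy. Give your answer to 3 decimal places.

Balanced accuracy = mean of per-class recall.
  stop: recall = 165/214 = 0.7710
  noentry: recall = 57/110 = 0.5182
  speed: recall = 207/284 = 0.7289
  yield: recall = 138/191 = 0.7225
Mean = (0.7710 + 0.5182 + 0.7289 + 0.7225) / 4 = 0.685

0.685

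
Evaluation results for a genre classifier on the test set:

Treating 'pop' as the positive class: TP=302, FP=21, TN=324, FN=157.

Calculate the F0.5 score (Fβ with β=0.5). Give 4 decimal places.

0.8624

Fβ = (1+β²)·TP / ((1+β²)·TP + β²·FN + FP), with β²=1/4
= 1.25·302 / (1.25·302 + 0.25·157 + 21) = 0.8624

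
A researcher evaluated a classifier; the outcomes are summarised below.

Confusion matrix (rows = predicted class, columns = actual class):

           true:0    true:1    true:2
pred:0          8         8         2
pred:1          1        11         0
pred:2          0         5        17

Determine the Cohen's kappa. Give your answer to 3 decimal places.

0.547

Observed agreement pₒ = trace/N = 36/52 = 0.6923
Expected agreement pₑ = Σ (rowᵢ·colᵢ)/N² = (9·18 + 24·12 + 19·22)/52² = 0.3210
κ = (pₒ − pₑ)/(1 − pₑ) = (0.6923 − 0.3210)/(1 − 0.3210) = 0.547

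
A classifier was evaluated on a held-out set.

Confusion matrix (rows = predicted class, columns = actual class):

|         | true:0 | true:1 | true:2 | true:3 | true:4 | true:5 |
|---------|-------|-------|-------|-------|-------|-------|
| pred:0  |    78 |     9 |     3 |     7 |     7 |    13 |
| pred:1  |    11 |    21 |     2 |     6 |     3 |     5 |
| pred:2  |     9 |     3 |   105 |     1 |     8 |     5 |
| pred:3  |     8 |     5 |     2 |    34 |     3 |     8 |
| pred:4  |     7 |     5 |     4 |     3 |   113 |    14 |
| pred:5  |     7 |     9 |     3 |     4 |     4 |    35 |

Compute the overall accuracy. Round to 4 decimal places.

0.6844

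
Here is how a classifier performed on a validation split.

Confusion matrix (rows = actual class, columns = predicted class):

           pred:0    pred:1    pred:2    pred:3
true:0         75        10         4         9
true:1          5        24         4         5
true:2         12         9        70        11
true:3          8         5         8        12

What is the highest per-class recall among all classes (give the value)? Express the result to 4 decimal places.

Per-class recall (TP/(TP+FN)):
  0: TP=75, FN=10+4+9=23 → 75/98 = 0.76531
  1: TP=24, FN=5+4+5=14 → 24/38 = 0.63158
  2: TP=70, FN=12+9+11=32 → 70/102 = 0.68627
  3: TP=12, FN=8+5+8=21 → 12/33 = 0.36364
Highest is class '0' with recall = 0.7653.

0.7653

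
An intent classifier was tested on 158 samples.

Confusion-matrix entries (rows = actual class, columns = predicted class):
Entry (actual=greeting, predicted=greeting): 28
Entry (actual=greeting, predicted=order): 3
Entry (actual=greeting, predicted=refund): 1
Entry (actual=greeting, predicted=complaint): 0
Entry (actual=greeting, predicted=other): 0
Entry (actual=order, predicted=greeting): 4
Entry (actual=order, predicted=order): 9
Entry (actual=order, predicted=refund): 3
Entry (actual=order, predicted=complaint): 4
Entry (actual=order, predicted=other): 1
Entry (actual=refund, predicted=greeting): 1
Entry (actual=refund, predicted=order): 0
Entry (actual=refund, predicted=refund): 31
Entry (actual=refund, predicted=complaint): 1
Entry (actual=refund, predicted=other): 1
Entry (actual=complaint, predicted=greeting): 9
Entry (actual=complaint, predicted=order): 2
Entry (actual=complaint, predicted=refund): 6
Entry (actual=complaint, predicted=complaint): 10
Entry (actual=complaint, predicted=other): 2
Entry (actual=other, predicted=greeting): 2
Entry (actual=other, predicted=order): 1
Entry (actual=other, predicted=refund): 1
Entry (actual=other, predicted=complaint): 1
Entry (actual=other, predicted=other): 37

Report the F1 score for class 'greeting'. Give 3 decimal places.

Take TP from the diagonal, FP from the rest of the 'greeting' prediction marginal, FN from the rest of the 'greeting' actual marginal.
F1 score = 2·TP/(2·TP+FP+FN).
greeting: TP=28, FP=4+1+9+2=16, FN=3+1+0+0=4 → 56/76 = 0.7368

0.737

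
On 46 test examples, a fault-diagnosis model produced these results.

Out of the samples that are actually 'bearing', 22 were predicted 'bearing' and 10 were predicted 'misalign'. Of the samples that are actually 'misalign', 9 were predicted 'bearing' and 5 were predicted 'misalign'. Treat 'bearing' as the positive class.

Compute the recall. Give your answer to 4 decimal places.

0.6875

Recall = TP/(TP+FN) = 22/(22+10) = 22/32 = 0.6875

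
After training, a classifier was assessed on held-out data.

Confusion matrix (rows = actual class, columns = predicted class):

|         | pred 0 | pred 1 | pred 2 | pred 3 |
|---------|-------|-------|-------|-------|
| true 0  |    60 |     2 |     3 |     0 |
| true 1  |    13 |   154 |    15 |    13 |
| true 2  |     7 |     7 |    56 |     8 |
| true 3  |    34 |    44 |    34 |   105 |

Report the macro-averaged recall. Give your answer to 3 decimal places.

0.729

Per-class recall (TP/(TP+FN)):
  0: TP=60, FN=2+3+0=5 → 60/65 = 0.9231
  1: TP=154, FN=13+15+13=41 → 154/195 = 0.7897
  2: TP=56, FN=7+7+8=22 → 56/78 = 0.7179
  3: TP=105, FN=34+44+34=112 → 105/217 = 0.4839
Macro-recall = mean = (0.9231 + 0.7897 + 0.7179 + 0.4839) / 4 = 0.729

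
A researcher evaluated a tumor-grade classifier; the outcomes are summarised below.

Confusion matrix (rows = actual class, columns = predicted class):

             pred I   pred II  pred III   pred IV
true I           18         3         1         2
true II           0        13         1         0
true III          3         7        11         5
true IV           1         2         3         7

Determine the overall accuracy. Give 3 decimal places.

Accuracy = trace / total = (18+13+11+7=49) / 77 = 49/77 = 0.636

0.636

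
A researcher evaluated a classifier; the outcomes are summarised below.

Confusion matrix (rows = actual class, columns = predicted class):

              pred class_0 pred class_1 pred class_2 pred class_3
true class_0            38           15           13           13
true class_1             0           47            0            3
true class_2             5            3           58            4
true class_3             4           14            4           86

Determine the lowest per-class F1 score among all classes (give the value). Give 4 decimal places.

Per-class F1 score (2·TP/(2·TP+FP+FN)):
  class_0: TP=38, FP=0+5+4=9, FN=15+13+13=41 → 76/126 = 0.60317
  class_1: TP=47, FP=15+3+14=32, FN=0+0+3=3 → 94/129 = 0.72868
  class_2: TP=58, FP=13+0+4=17, FN=5+3+4=12 → 116/145 = 0.80000
  class_3: TP=86, FP=13+3+4=20, FN=4+14+4=22 → 172/214 = 0.80374
Lowest is class 'class_0' with F1 score = 0.6032.

0.6032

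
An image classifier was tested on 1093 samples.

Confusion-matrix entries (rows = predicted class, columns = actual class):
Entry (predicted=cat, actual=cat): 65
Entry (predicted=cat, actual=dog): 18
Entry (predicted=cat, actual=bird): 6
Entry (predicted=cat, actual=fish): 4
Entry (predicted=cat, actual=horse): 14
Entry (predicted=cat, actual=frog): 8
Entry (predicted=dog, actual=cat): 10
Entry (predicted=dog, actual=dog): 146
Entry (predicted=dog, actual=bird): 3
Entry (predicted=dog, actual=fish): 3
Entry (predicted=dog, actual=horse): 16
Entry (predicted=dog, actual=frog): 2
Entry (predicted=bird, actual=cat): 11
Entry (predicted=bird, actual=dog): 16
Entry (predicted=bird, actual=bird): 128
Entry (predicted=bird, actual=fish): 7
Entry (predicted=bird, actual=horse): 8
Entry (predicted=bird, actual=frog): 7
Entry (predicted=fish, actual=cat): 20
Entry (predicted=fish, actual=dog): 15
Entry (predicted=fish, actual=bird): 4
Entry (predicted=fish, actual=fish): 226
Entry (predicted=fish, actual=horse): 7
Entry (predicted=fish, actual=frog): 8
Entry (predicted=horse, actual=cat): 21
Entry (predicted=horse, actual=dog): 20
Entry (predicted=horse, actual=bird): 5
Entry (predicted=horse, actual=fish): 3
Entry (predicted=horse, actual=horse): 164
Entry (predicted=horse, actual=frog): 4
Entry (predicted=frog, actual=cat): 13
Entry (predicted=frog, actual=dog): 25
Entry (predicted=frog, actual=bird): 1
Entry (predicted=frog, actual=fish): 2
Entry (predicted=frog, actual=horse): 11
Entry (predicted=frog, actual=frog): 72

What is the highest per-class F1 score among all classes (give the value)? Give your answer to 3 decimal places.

0.861

Per-class F1 score (2·TP/(2·TP+FP+FN)):
  cat: TP=65, FP=18+6+4+14+8=50, FN=10+11+20+21+13=75 → 130/255 = 0.5098
  dog: TP=146, FP=10+3+3+16+2=34, FN=18+16+15+20+25=94 → 292/420 = 0.6952
  bird: TP=128, FP=11+16+7+8+7=49, FN=6+3+4+5+1=19 → 256/324 = 0.7901
  fish: TP=226, FP=20+15+4+7+8=54, FN=4+3+7+3+2=19 → 452/525 = 0.8610
  horse: TP=164, FP=21+20+5+3+4=53, FN=14+16+8+7+11=56 → 328/437 = 0.7506
  frog: TP=72, FP=13+25+1+2+11=52, FN=8+2+7+8+4=29 → 144/225 = 0.6400
Highest is class 'fish' with F1 score = 0.861.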